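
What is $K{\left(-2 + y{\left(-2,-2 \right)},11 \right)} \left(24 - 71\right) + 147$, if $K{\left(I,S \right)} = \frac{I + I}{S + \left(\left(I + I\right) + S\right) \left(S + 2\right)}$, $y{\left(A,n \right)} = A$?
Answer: $\frac{3863}{25} \approx 154.52$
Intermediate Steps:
$K{\left(I,S \right)} = \frac{2 I}{S + \left(2 + S\right) \left(S + 2 I\right)}$ ($K{\left(I,S \right)} = \frac{2 I}{S + \left(2 I + S\right) \left(2 + S\right)} = \frac{2 I}{S + \left(S + 2 I\right) \left(2 + S\right)} = \frac{2 I}{S + \left(2 + S\right) \left(S + 2 I\right)}$)
$K{\left(-2 + y{\left(-2,-2 \right)},11 \right)} \left(24 - 71\right) + 147 = \frac{2 \left(-2 - 2\right)}{11^{2} + 3 \cdot 11 + 4 \left(-2 - 2\right) + 2 \left(-2 - 2\right) 11} \left(24 - 71\right) + 147 = 2 \left(-4\right) \frac{1}{121 + 33 + 4 \left(-4\right) + 2 \left(-4\right) 11} \left(-47\right) + 147 = 2 \left(-4\right) \frac{1}{121 + 33 - 16 - 88} \left(-47\right) + 147 = 2 \left(-4\right) \frac{1}{50} \left(-47\right) + 147 = \left(- \frac{4}{25}\right) \left(-47\right) + 147 = \frac{188}{25} + 147 = \frac{3863}{25}$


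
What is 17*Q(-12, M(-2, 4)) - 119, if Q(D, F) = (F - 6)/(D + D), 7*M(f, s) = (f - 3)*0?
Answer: -459/4 ≈ -114.75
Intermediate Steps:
M(f, s) = 0 (M(f, s) = ((f - 3)*0)/7 = ((-3 + f)*0)/7 = (⅐)*0 = 0)
Q(D, F) = (-6 + F)/(2*D) (Q(D, F) = (-6 + F)/((2*D)) = (-6 + F)*(1/(2*D)) = (-6 + F)/(2*D))
17*Q(-12, M(-2, 4)) - 119 = 17*((½)*(-6 + 0)/(-12)) - 119 = 17*((½)*(-1/12)*(-6)) - 119 = 17*(¼) - 119 = 17/4 - 119 = -459/4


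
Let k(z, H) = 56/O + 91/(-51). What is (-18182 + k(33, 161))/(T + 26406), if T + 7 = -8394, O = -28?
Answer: -185495/183651 ≈ -1.0100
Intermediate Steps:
k(z, H) = -193/51 (k(z, H) = 56/(-28) + 91/(-51) = 56*(-1/28) + 91*(-1/51) = -2 - 91/51 = -193/51)
T = -8401 (T = -7 - 8394 = -8401)
(-18182 + k(33, 161))/(T + 26406) = (-18182 - 193/51)/(-8401 + 26406) = -927475/51/18005 = -927475/51*1/18005 = -185495/183651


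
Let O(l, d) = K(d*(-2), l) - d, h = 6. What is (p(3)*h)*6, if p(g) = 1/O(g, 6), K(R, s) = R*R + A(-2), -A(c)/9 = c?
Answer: 3/13 ≈ 0.23077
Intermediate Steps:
A(c) = -9*c
K(R, s) = 18 + R² (K(R, s) = R*R - 9*(-2) = R² + 18 = 18 + R²)
O(l, d) = 18 - d + 4*d² (O(l, d) = (18 + (d*(-2))²) - d = (18 + (-2*d)²) - d = (18 + 4*d²) - d = 18 - d + 4*d²)
p(g) = 1/156 (p(g) = 1/(18 - 1*6 + 4*6²) = 1/(18 - 6 + 4*36) = 1/(18 - 6 + 144) = 1/156)
(p(3)*h)*6 = ((1/156)*6)*6 = (1/26)*6 = 3/13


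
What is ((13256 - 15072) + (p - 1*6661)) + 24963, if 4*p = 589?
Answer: 66533/4 ≈ 16633.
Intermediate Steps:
p = 589/4 (p = (¼)*589 = 589/4 ≈ 147.25)
((13256 - 15072) + (p - 1*6661)) + 24963 = ((13256 - 15072) + (589/4 - 1*6661)) + 24963 = (-1816 + (589/4 - 6661)) + 24963 = (-1816 - 26055/4) + 24963 = -33319/4 + 24963 = 66533/4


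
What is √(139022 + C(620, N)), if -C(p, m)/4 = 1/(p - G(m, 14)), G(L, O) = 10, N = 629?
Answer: 2*√3233130235/305 ≈ 372.86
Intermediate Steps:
C(p, m) = -4/(-10 + p) (C(p, m) = -4/(p - 1*10) = -4/(p - 10) = -4/(-10 + p))
√(139022 + C(620, N)) = √(139022 - 4/(-10 + 620)) = √(139022 - 4/610) = √(139022 - 4*1/610) = √(139022 - 2/305) = √(42401708/305) = 2*√3233130235/305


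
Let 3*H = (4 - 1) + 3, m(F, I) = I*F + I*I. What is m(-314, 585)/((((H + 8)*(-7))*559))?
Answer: -2439/602 ≈ -4.0515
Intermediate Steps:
m(F, I) = I**2 + F*I (m(F, I) = F*I + I**2 = I**2 + F*I)
H = 2 (H = ((4 - 1) + 3)/3 = (3 + 3)/3 = (1/3)*6 = 2)
m(-314, 585)/((((H + 8)*(-7))*559)) = (585*(-314 + 585))/((((2 + 8)*(-7))*559)) = (585*271)/(((10*(-7))*559)) = 158535/((-70*559)) = 158535/(-39130) = 158535*(-1/39130) = -2439/602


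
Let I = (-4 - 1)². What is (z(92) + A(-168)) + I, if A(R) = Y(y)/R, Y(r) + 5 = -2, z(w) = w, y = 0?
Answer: 2809/24 ≈ 117.04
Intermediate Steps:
Y(r) = -7 (Y(r) = -5 - 2 = -7)
A(R) = -7/R
I = 25 (I = (-5)² = 25)
(z(92) + A(-168)) + I = (92 - 7/(-168)) + 25 = (92 - 7*(-1/168)) + 25 = (92 + 1/24) + 25 = 2209/24 + 25 = 2809/24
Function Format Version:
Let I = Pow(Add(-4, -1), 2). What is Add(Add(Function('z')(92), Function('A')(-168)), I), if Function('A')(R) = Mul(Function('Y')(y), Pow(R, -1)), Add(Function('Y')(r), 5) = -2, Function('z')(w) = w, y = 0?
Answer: Rational(2809, 24) ≈ 117.04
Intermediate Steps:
Function('Y')(r) = -7 (Function('Y')(r) = Add(-5, -2) = -7)
Function('A')(R) = Mul(-7, Pow(R, -1))
I = 25 (I = Pow(-5, 2) = 25)
Add(Add(Function('z')(92), Function('A')(-168)), I) = Add(Add(92, Mul(-7, Pow(-168, -1))), 25) = Add(Add(92, Mul(-7, Rational(-1, 168))), 25) = Add(Add(92, Rational(1, 24)), 25) = Add(Rational(2209, 24), 25) = Rational(2809, 24)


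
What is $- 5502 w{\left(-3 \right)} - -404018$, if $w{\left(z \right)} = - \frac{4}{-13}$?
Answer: $\frac{5230226}{13} \approx 4.0233 \cdot 10^{5}$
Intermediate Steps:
$w{\left(z \right)} = \frac{4}{13}$ ($w{\left(z \right)} = \left(-4\right) \left(- \frac{1}{13}\right) = \frac{4}{13}$)
$- 5502 w{\left(-3 \right)} - -404018 = \left(-5502\right) \frac{4}{13} - -404018 = - \frac{22008}{13} + 404018 = \frac{5230226}{13}$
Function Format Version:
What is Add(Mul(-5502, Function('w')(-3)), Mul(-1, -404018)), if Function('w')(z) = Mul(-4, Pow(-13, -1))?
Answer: Rational(5230226, 13) ≈ 4.0233e+5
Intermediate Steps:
Function('w')(z) = Rational(4, 13) (Function('w')(z) = Mul(-4, Rational(-1, 13)) = Rational(4, 13))
Add(Mul(-5502, Function('w')(-3)), Mul(-1, -404018)) = Add(Mul(-5502, Rational(4, 13)), Mul(-1, -404018)) = Add(Rational(-22008, 13), 404018) = Rational(5230226, 13)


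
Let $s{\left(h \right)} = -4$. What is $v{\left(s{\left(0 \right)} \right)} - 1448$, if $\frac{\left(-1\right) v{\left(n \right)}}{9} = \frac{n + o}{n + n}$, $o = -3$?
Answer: $- \frac{11647}{8} \approx -1455.9$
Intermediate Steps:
$v{\left(n \right)} = - \frac{9 \left(-3 + n\right)}{2 n}$ ($v{\left(n \right)} = - 9 \frac{n - 3}{n + n} = - 9 \frac{-3 + n}{2 n} = - \frac{9 \left(-3 + n\right)}{2 n}$)
$v{\left(s{\left(0 \right)} \right)} - 1448 = \frac{9 \left(3 - -4\right)}{2 \left(-4\right)} - 1448 = \frac{9}{2} \left(- \frac{1}{4}\right) \left(3 + 4\right) - 1448 = \frac{9}{2} \left(- \frac{1}{4}\right) 7 - 1448 = - \frac{63}{8} - 1448 = - \frac{11647}{8}$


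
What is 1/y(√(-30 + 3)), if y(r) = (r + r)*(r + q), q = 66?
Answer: -√3/(-1188*I + 54*√3) ≈ -0.00011408 - 0.001449*I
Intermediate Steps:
y(r) = 2*r*(66 + r) (y(r) = (r + r)*(r + 66) = (2*r)*(66 + r) = 2*r*(66 + r))
1/y(√(-30 + 3)) = 1/(2*√(-30 + 3)*(66 + √(-30 + 3))) = 1/(2*√(-27)*(66 + √(-27))) = 1/(2*(3*I*√3)*(66 + 3*I*√3)) = 1/(6*I*√3*(66 + 3*I*√3)) = -I*√3/(18*(66 + 3*I*√3))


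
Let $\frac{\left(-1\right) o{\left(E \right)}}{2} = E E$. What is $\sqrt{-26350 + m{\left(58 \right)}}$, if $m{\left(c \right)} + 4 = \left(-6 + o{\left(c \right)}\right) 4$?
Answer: $73 i \sqrt{10} \approx 230.85 i$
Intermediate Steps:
$o{\left(E \right)} = - 2 E^{2}$ ($o{\left(E \right)} = - 2 E E = - 2 E^{2}$)
$m{\left(c \right)} = -28 - 8 c^{2}$ ($m{\left(c \right)} = -4 + \left(-6 - 2 c^{2}\right) 4 = -4 - \left(24 + 8 c^{2}\right) = -28 - 8 c^{2}$)
$\sqrt{-26350 + m{\left(58 \right)}} = \sqrt{-26350 - \left(28 + 8 \cdot 58^{2}\right)} = \sqrt{-26350 - 26940} = \sqrt{-53290} = 73 i \sqrt{10}$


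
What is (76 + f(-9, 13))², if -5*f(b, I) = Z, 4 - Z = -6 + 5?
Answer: 5625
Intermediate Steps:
Z = 5 (Z = 4 - (-6 + 5) = 4 - 1*(-1) = 4 + 1 = 5)
f(b, I) = -1 (f(b, I) = -⅕*5 = -1)
(76 + f(-9, 13))² = (76 - 1)² = 75² = 5625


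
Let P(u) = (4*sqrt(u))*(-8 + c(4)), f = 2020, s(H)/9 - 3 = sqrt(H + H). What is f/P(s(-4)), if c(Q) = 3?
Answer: -101/(3*sqrt(3 + 2*I*sqrt(2))) ≈ -15.41 + 6.1189*I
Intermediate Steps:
s(H) = 27 + 9*sqrt(2)*sqrt(H) (s(H) = 27 + 9*sqrt(H + H) = 27 + 9*sqrt(2*H) = 27 + 9*(sqrt(2)*sqrt(H)) = 27 + 9*sqrt(2)*sqrt(H))
P(u) = -20*sqrt(u) (P(u) = (4*sqrt(u))*(-8 + 3) = (4*sqrt(u))*(-5) = -20*sqrt(u))
f/P(s(-4)) = 2020/((-20*sqrt(27 + 9*sqrt(2)*sqrt(-4)))) = 2020/((-20*sqrt(27 + 9*sqrt(2)*(2*I)))) = 2020/((-20*sqrt(27 + 18*I*sqrt(2)))) = 2020*(-1/(20*sqrt(27 + 18*I*sqrt(2)))) = -101/sqrt(27 + 18*I*sqrt(2))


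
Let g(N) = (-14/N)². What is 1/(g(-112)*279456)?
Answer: 2/8733 ≈ 0.00022902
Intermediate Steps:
g(N) = 196/N²
1/(g(-112)*279456) = 1/((196/(-112)²)*279456) = (1/279456)/(196*(1/12544)) = (1/279456)/(1/64) = 64*(1/279456) = 2/8733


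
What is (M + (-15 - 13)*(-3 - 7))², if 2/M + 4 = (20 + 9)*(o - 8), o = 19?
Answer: 7779592804/99225 ≈ 78404.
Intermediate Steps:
M = 2/315 (M = 2/(-4 + (20 + 9)*(19 - 8)) = 2/(-4 + 29*11) = 2/(-4 + 319) = 2/315 ≈ 0.0063492)
(M + (-15 - 13)*(-3 - 7))² = (2/315 + (-15 - 13)*(-3 - 7))² = (2/315 - 28*(-10))² = (2/315 + 280)² = (88202/315)² = 7779592804/99225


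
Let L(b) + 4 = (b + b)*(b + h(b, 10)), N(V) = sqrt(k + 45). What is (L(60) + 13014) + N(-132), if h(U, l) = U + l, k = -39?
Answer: 28610 + sqrt(6) ≈ 28612.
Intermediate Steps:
N(V) = sqrt(6) (N(V) = sqrt(-39 + 45) = sqrt(6))
L(b) = -4 + 2*b*(10 + 2*b) (L(b) = -4 + (b + b)*(b + (b + 10)) = -4 + (2*b)*(b + (10 + b)) = -4 + (2*b)*(10 + 2*b) = -4 + 2*b*(10 + 2*b))
(L(60) + 13014) + N(-132) = ((-4 + 4*60**2 + 20*60) + 13014) + sqrt(6) = ((-4 + 4*3600 + 1200) + 13014) + sqrt(6) = ((-4 + 14400 + 1200) + 13014) + sqrt(6) = (15596 + 13014) + sqrt(6) = 28610 + sqrt(6)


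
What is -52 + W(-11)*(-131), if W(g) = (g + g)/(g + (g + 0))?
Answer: -183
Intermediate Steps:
W(g) = 1 (W(g) = (2*g)/(g + g) = (2*g)/((2*g)) = (2*g)*(1/(2*g)) = 1)
-52 + W(-11)*(-131) = -52 + 1*(-131) = -52 - 131 = -183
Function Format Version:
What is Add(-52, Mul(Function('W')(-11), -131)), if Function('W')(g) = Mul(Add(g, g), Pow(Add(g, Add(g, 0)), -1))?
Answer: -183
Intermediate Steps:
Function('W')(g) = 1 (Function('W')(g) = Mul(Mul(2, g), Pow(Add(g, g), -1)) = Mul(Mul(2, g), Pow(Mul(2, g), -1)) = Mul(Mul(2, g), Mul(Rational(1, 2), Pow(g, -1))) = 1)
Add(-52, Mul(Function('W')(-11), -131)) = Add(-52, Mul(1, -131)) = Add(-52, -131) = -183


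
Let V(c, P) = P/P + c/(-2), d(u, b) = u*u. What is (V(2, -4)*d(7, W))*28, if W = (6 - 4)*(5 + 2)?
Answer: 0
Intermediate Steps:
W = 14 (W = 2*7 = 14)
d(u, b) = u²
V(c, P) = 1 - c/2 (V(c, P) = 1 + c*(-½) = 1 - c/2)
(V(2, -4)*d(7, W))*28 = ((1 - ½*2)*7²)*28 = ((1 - 1)*49)*28 = (0*49)*28 = 0*28 = 0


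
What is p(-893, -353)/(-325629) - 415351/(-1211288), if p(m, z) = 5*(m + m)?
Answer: 146067132619/394430500152 ≈ 0.37032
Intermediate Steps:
p(m, z) = 10*m (p(m, z) = 5*(2*m) = 10*m)
p(-893, -353)/(-325629) - 415351/(-1211288) = (10*(-893))/(-325629) - 415351/(-1211288) = -8930*(-1/325629) - 415351*(-1/1211288) = 8930/325629 + 415351/1211288 = 146067132619/394430500152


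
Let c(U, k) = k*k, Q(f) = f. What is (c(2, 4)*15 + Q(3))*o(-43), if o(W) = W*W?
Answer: 449307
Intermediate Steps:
o(W) = W²
c(U, k) = k²
(c(2, 4)*15 + Q(3))*o(-43) = (4²*15 + 3)*(-43)² = (16*15 + 3)*1849 = (240 + 3)*1849 = 243*1849 = 449307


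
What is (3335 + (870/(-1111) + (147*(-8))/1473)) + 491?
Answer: 2086224144/545501 ≈ 3824.4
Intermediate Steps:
(3335 + (870/(-1111) + (147*(-8))/1473)) + 491 = (3335 + (870*(-1/1111) - 1176*1/1473)) + 491 = (3335 + (-870/1111 - 392/491)) + 491 = (3335 - 862682/545501) + 491 = 1818383153/545501 + 491 = 2086224144/545501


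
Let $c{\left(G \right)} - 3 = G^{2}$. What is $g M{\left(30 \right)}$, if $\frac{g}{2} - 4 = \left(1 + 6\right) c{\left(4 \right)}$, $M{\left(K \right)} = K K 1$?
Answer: $246600$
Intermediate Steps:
$c{\left(G \right)} = 3 + G^{2}$
$M{\left(K \right)} = K^{2}$ ($M{\left(K \right)} = K^{2} \cdot 1 = K^{2}$)
$g = 274$ ($g = 8 + 2 \left(1 + 6\right) \left(3 + 4^{2}\right) = 8 + 2 \cdot 7 \left(3 + 16\right) = 8 + 2 \cdot 7 \cdot 19 = 8 + 2 \cdot 133 = 8 + 266 = 274$)
$g M{\left(30 \right)} = 274 \cdot 30^{2} = 274 \cdot 900 = 246600$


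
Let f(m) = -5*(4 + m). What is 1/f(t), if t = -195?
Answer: 1/955 ≈ 0.0010471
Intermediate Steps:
f(m) = -20 - 5*m
1/f(t) = 1/(-20 - 5*(-195)) = 1/(-20 + 975) = 1/955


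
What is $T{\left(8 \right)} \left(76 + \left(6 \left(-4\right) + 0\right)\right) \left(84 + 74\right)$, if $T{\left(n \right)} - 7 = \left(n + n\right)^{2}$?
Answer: $2160808$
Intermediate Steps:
$T{\left(n \right)} = 7 + 4 n^{2}$ ($T{\left(n \right)} = 7 + \left(n + n\right)^{2} = 7 + \left(2 n\right)^{2} = 7 + 4 n^{2}$)
$T{\left(8 \right)} \left(76 + \left(6 \left(-4\right) + 0\right)\right) \left(84 + 74\right) = \left(7 + 4 \cdot 8^{2}\right) \left(76 + \left(6 \left(-4\right) + 0\right)\right) \left(84 + 74\right) = \left(7 + 4 \cdot 64\right) \left(76 + \left(-24 + 0\right)\right) 158 = \left(7 + 256\right) \left(76 - 24\right) 158 = 263 \cdot 52 \cdot 158 = 263 \cdot 8216 = 2160808$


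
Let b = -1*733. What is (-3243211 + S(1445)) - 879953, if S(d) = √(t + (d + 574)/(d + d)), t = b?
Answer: -4123164 + I*√21163510/170 ≈ -4.1232e+6 + 27.061*I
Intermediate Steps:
b = -733
t = -733
S(d) = √(-733 + (574 + d)/(2*d)) (S(d) = √(-733 + (d + 574)/(d + d)) = √(-733 + (574 + d)/((2*d))) = √(-733 + (574 + d)*(1/(2*d))) = √(-733 + (574 + d)/(2*d)))
(-3243211 + S(1445)) - 879953 = (-3243211 + √(-2930 + 1148/1445)/2) - 879953 = (-3243211 + √(-4232702/1445)/2) - 879953 = (-3243211 + (I*√21163510/85)/2) - 879953 = (-3243211 + I*√21163510/170) - 879953 = -4123164 + I*√21163510/170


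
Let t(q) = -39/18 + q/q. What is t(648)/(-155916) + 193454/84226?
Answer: 90488016383/39396543048 ≈ 2.2969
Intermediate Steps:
t(q) = -7/6 (t(q) = -39*1/18 + 1 = -13/6 + 1 = -7/6)
t(648)/(-155916) + 193454/84226 = -7/6/(-155916) + 193454/84226 = -7/6*(-1/155916) + 193454*(1/84226) = 7/935496 + 96727/42113 = 90488016383/39396543048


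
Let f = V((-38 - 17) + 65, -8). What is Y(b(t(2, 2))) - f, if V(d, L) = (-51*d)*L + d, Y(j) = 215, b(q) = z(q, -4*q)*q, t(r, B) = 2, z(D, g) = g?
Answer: -3875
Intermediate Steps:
b(q) = -4*q² (b(q) = (-4*q)*q = -4*q²)
V(d, L) = d - 51*L*d (V(d, L) = -51*L*d + d = d - 51*L*d)
f = 4090 (f = ((-38 - 17) + 65)*(1 - 51*(-8)) = (-55 + 65)*(1 + 408) = 10*409 = 4090)
Y(b(t(2, 2))) - f = 215 - 1*4090 = 215 - 4090 = -3875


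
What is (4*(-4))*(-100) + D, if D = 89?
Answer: 1689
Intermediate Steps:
(4*(-4))*(-100) + D = (4*(-4))*(-100) + 89 = -16*(-100) + 89 = 1600 + 89 = 1689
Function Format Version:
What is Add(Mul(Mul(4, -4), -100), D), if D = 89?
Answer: 1689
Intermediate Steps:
Add(Mul(Mul(4, -4), -100), D) = Add(Mul(Mul(4, -4), -100), 89) = Add(Mul(-16, -100), 89) = Add(1600, 89) = 1689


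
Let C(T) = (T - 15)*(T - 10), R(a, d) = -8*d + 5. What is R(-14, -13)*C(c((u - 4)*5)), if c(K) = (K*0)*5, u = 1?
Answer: 16350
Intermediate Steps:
R(a, d) = 5 - 8*d
c(K) = 0 (c(K) = 0*5 = 0)
C(T) = (-15 + T)*(-10 + T)
R(-14, -13)*C(c((u - 4)*5)) = (5 - 8*(-13))*(150 + 0² - 25*0) = (5 + 104)*(150 + 0 + 0) = 109*150 = 16350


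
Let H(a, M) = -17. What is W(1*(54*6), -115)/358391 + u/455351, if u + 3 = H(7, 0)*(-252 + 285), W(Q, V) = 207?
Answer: -107874867/163193700241 ≈ -0.00066102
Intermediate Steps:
u = -564 (u = -3 - 17*(-252 + 285) = -3 - 17*33 = -3 - 561 = -564)
W(1*(54*6), -115)/358391 + u/455351 = 207/358391 - 564/455351 = -107874867/163193700241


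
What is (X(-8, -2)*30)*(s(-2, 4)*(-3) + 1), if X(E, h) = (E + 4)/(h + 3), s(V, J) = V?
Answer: -840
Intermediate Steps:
X(E, h) = (4 + E)/(3 + h)
(X(-8, -2)*30)*(s(-2, 4)*(-3) + 1) = (((4 - 8)/(3 - 2))*30)*(-2*(-3) + 1) = ((-4/1)*30)*(6 + 1) = ((1*(-4))*30)*7 = -4*30*7 = -120*7 = -840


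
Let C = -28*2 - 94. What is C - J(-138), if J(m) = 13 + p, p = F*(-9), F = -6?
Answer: -217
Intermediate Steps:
C = -150 (C = -56 - 94 = -150)
p = 54 (p = -6*(-9) = 54)
J(m) = 67 (J(m) = 13 + 54 = 67)
C - J(-138) = -150 - 1*67 = -150 - 67 = -217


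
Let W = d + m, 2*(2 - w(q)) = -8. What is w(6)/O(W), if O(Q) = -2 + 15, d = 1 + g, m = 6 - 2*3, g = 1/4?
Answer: 6/13 ≈ 0.46154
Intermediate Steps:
g = ¼ ≈ 0.25000
w(q) = 6 (w(q) = 2 - ½*(-8) = 2 + 4 = 6)
m = 0 (m = 6 - 6 = 0)
d = 5/4 (d = 1 + ¼ = 5/4 ≈ 1.2500)
W = 5/4 (W = 5/4 + 0 = 5/4 ≈ 1.2500)
O(Q) = 13
w(6)/O(W) = 6/13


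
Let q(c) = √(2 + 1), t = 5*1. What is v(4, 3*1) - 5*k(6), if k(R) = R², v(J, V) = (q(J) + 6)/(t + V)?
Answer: -717/4 + √3/8 ≈ -179.03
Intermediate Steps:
t = 5
q(c) = √3
v(J, V) = (6 + √3)/(5 + V) (v(J, V) = (√3 + 6)/(5 + V) = (6 + √3)/(5 + V))
v(4, 3*1) - 5*k(6) = (6 + √3)/(5 + 3*1) - 5*6² = (6 + √3)/(5 + 3) - 5*36 = (6 + √3)/8 - 180 = (¾ + √3/8) - 180 = -717/4 + √3/8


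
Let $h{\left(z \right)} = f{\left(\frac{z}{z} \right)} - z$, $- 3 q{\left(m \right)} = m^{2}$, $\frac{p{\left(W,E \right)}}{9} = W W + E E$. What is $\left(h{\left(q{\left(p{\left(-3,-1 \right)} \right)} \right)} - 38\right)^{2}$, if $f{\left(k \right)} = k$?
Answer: $7091569$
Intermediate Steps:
$p{\left(W,E \right)} = 9 E^{2} + 9 W^{2}$ ($p{\left(W,E \right)} = 9 \left(W W + E E\right) = 9 \left(W^{2} + E^{2}\right) = 9 \left(E^{2} + W^{2}\right) = 9 E^{2} + 9 W^{2}$)
$q{\left(m \right)} = - \frac{m^{2}}{3}$
$h{\left(z \right)} = 1 - z$ ($h{\left(z \right)} = \frac{z}{z} - z = 1 - z$)
$\left(h{\left(q{\left(p{\left(-3,-1 \right)} \right)} \right)} - 38\right)^{2} = \left(\left(1 - - \frac{\left(9 \left(-1\right)^{2} + 9 \left(-3\right)^{2}\right)^{2}}{3}\right) - 38\right)^{2} = \left(\left(1 - - \frac{\left(9 \cdot 1 + 9 \cdot 9\right)^{2}}{3}\right) - 38\right)^{2} = \left(\left(1 - - \frac{\left(9 + 81\right)^{2}}{3}\right) - 38\right)^{2} = \left(\left(1 - - \frac{90^{2}}{3}\right) - 38\right)^{2} = \left(\left(1 - \left(- \frac{1}{3}\right) 8100\right) - 38\right)^{2} = \left(\left(1 - -2700\right) - 38\right)^{2} = \left(\left(1 + 2700\right) - 38\right)^{2} = \left(2701 - 38\right)^{2} = 2663^{2} = 7091569$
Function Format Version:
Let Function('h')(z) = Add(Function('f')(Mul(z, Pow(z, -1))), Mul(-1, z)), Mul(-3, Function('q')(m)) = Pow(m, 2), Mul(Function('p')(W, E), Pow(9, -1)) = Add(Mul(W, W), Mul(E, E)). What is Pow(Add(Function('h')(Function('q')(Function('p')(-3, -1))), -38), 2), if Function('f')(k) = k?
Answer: 7091569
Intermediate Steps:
Function('p')(W, E) = Add(Mul(9, Pow(E, 2)), Mul(9, Pow(W, 2))) (Function('p')(W, E) = Mul(9, Add(Mul(W, W), Mul(E, E))) = Mul(9, Add(Pow(W, 2), Pow(E, 2))) = Mul(9, Add(Pow(E, 2), Pow(W, 2))) = Add(Mul(9, Pow(E, 2)), Mul(9, Pow(W, 2))))
Function('q')(m) = Mul(Rational(-1, 3), Pow(m, 2))
Function('h')(z) = Add(1, Mul(-1, z)) (Function('h')(z) = Add(Mul(z, Pow(z, -1)), Mul(-1, z)) = Add(1, Mul(-1, z)))
Pow(Add(Function('h')(Function('q')(Function('p')(-3, -1))), -38), 2) = Pow(Add(Add(1, Mul(-1, Mul(Rational(-1, 3), Pow(Add(Mul(9, Pow(-1, 2)), Mul(9, Pow(-3, 2))), 2)))), -38), 2) = Pow(Add(Add(1, Mul(-1, Mul(Rational(-1, 3), Pow(Add(Mul(9, 1), Mul(9, 9)), 2)))), -38), 2) = Pow(Add(Add(1, Mul(-1, Mul(Rational(-1, 3), Pow(Add(9, 81), 2)))), -38), 2) = Pow(Add(Add(1, Mul(-1, Mul(Rational(-1, 3), Pow(90, 2)))), -38), 2) = Pow(Add(Add(1, Mul(-1, Mul(Rational(-1, 3), 8100))), -38), 2) = Pow(Add(Add(1, Mul(-1, -2700)), -38), 2) = Pow(Add(Add(1, 2700), -38), 2) = Pow(Add(2701, -38), 2) = Pow(2663, 2) = 7091569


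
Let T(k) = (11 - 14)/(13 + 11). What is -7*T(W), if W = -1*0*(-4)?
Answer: 7/8 ≈ 0.87500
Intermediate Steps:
W = 0 (W = 0*(-4) = 0)
T(k) = -⅛ (T(k) = -3/24 = -3*1/24 = -⅛)
-7*T(W) = -7*(-1)/8 = -1*(-7/8) = 7/8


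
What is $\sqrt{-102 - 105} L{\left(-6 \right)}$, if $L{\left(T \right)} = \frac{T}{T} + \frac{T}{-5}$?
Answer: $\frac{33 i \sqrt{23}}{5} \approx 31.652 i$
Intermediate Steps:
$L{\left(T \right)} = 1 - \frac{T}{5}$ ($L{\left(T \right)} = 1 + T \left(- \frac{1}{5}\right) = 1 - \frac{T}{5}$)
$\sqrt{-102 - 105} L{\left(-6 \right)} = \sqrt{-102 - 105} \left(1 - - \frac{6}{5}\right) = \sqrt{-207} \left(1 + \frac{6}{5}\right) = 3 i \sqrt{23} \cdot \frac{11}{5} = \frac{33 i \sqrt{23}}{5}$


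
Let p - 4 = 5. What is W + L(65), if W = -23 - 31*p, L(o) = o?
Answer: -237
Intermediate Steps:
p = 9 (p = 4 + 5 = 9)
W = -302 (W = -23 - 31*9 = -23 - 279 = -302)
W + L(65) = -302 + 65 = -237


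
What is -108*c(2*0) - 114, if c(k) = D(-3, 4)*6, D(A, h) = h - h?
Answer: -114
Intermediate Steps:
D(A, h) = 0
c(k) = 0 (c(k) = 0*6 = 0)
-108*c(2*0) - 114 = -108*0 - 114 = 0 - 114 = -114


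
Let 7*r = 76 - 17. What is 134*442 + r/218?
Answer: 90381987/1526 ≈ 59228.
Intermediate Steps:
r = 59/7 (r = (76 - 17)/7 = (⅐)*59 = 59/7 ≈ 8.4286)
134*442 + r/218 = 134*442 + (59/7)/218 = 59228 + (59/7)*(1/218) = 59228 + 59/1526 = 90381987/1526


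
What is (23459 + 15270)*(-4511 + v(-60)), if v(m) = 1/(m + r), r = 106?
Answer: -8036461145/46 ≈ -1.7471e+8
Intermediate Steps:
v(m) = 1/(106 + m) (v(m) = 1/(m + 106) = 1/(106 + m))
(23459 + 15270)*(-4511 + v(-60)) = (23459 + 15270)*(-4511 + 1/(106 - 60)) = 38729*(-4511 + 1/46) = 38729*(-207505/46) = -8036461145/46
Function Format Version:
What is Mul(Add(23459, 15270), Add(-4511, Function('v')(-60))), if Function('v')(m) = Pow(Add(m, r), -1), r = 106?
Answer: Rational(-8036461145, 46) ≈ -1.7471e+8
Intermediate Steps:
Function('v')(m) = Pow(Add(106, m), -1) (Function('v')(m) = Pow(Add(m, 106), -1) = Pow(Add(106, m), -1))
Mul(Add(23459, 15270), Add(-4511, Function('v')(-60))) = Mul(Add(23459, 15270), Add(-4511, Pow(Add(106, -60), -1))) = Mul(38729, Add(-4511, Pow(46, -1))) = Mul(38729, Add(-4511, Rational(1, 46))) = Mul(38729, Rational(-207505, 46)) = Rational(-8036461145, 46)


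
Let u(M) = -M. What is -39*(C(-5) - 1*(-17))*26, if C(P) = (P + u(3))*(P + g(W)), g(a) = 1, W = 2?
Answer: -49686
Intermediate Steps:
C(P) = (1 + P)*(-3 + P) (C(P) = (P - 1*3)*(P + 1) = (P - 3)*(1 + P) = (-3 + P)*(1 + P) = (1 + P)*(-3 + P))
-39*(C(-5) - 1*(-17))*26 = -39*((-3 + (-5)² - 2*(-5)) - 1*(-17))*26 = -39*((-3 + 25 + 10) + 17)*26 = -39*(32 + 17)*26 = -39*49*26 = -1911*26 = -49686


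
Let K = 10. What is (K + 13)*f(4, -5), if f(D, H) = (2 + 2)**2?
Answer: 368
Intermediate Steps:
f(D, H) = 16 (f(D, H) = 4**2 = 16)
(K + 13)*f(4, -5) = (10 + 13)*16 = 23*16 = 368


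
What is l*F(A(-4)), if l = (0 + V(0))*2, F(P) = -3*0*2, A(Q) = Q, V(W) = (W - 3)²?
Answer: 0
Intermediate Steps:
V(W) = (-3 + W)²
F(P) = 0 (F(P) = 0*2 = 0)
l = 18 (l = (0 + (-3 + 0)²)*2 = (0 + (-3)²)*2 = (0 + 9)*2 = 9*2 = 18)
l*F(A(-4)) = 18*0 = 0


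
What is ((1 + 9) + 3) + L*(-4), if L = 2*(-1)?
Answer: 21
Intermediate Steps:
L = -2
((1 + 9) + 3) + L*(-4) = ((1 + 9) + 3) - 2*(-4) = (10 + 3) + 8 = 13 + 8 = 21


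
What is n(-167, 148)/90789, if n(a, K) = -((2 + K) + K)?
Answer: -298/90789 ≈ -0.0032823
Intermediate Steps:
n(a, K) = -2 - 2*K (n(a, K) = -(2 + 2*K) = -2 - 2*K)
n(-167, 148)/90789 = (-2 - 2*148)/90789 = (-2 - 296)*(1/90789) = -298*1/90789 = -298/90789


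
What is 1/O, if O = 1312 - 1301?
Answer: 1/11 ≈ 0.090909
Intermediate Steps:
O = 11
1/O = 1/11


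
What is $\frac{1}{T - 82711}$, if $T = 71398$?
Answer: $- \frac{1}{11313} \approx -8.8394 \cdot 10^{-5}$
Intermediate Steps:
$\frac{1}{T - 82711} = \frac{1}{71398 - 82711} = \frac{1}{-11313} = - \frac{1}{11313}$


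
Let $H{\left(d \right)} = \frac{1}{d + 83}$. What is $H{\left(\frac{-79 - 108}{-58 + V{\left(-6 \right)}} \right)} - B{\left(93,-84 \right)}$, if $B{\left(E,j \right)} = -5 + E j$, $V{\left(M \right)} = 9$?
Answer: $\frac{33253567}{4254} \approx 7817.0$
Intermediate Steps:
$H{\left(d \right)} = \frac{1}{83 + d}$
$H{\left(\frac{-79 - 108}{-58 + V{\left(-6 \right)}} \right)} - B{\left(93,-84 \right)} = \frac{1}{83 + \frac{-79 - 108}{-58 + 9}} - \left(-5 + 93 \left(-84\right)\right) = \frac{1}{83 - \frac{187}{-49}} - \left(-5 - 7812\right) = \frac{1}{83 - - \frac{187}{49}} - -7817 = \frac{1}{83 + \frac{187}{49}} + 7817 = \frac{1}{\frac{4254}{49}} + 7817 = \frac{49}{4254} + 7817 = \frac{33253567}{4254}$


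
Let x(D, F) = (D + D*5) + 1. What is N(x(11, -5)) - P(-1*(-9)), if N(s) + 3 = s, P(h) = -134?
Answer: 198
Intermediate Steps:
x(D, F) = 1 + 6*D (x(D, F) = (D + 5*D) + 1 = 6*D + 1 = 1 + 6*D)
N(s) = -3 + s
N(x(11, -5)) - P(-1*(-9)) = (-3 + (1 + 6*11)) - 1*(-134) = (-3 + (1 + 66)) + 134 = (-3 + 67) + 134 = 64 + 134 = 198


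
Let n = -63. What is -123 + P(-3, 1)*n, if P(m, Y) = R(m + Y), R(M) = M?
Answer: 3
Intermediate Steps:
P(m, Y) = Y + m (P(m, Y) = m + Y = Y + m)
-123 + P(-3, 1)*n = -123 + (1 - 3)*(-63) = -123 - 2*(-63) = -123 + 126 = 3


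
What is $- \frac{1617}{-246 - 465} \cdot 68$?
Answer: $\frac{36652}{237} \approx 154.65$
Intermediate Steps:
$- \frac{1617}{-246 - 465} \cdot 68 = - \frac{1617}{-711} \cdot 68 = \left(-1617\right) \left(- \frac{1}{711}\right) 68 = \frac{539}{237} \cdot 68 = \frac{36652}{237}$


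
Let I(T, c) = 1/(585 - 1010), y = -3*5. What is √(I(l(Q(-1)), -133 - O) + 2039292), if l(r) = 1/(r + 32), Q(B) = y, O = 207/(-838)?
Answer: √14733884683/85 ≈ 1428.0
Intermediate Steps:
O = -207/838 (O = 207*(-1/838) = -207/838 ≈ -0.24702)
y = -15
Q(B) = -15
l(r) = 1/(32 + r)
I(T, c) = -1/425 (I(T, c) = 1/(-425) = -1/425)
√(I(l(Q(-1)), -133 - O) + 2039292) = √(-1/425 + 2039292) = √(866699099/425) = √14733884683/85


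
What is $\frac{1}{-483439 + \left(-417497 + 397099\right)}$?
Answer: $- \frac{1}{503837} \approx -1.9848 \cdot 10^{-6}$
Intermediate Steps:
$\frac{1}{-483439 + \left(-417497 + 397099\right)} = \frac{1}{-483439 - 20398} = \frac{1}{-503837} = - \frac{1}{503837}$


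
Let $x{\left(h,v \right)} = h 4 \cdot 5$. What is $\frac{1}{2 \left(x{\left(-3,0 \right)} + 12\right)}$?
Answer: $- \frac{1}{96} \approx -0.010417$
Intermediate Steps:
$x{\left(h,v \right)} = 20 h$ ($x{\left(h,v \right)} = 4 h 5 = 20 h$)
$\frac{1}{2 \left(x{\left(-3,0 \right)} + 12\right)} = \frac{1}{2 \left(20 \left(-3\right) + 12\right)} = \frac{1}{2 \left(-60 + 12\right)} = \frac{1}{2 \left(-48\right)} = \frac{1}{-96} = - \frac{1}{96}$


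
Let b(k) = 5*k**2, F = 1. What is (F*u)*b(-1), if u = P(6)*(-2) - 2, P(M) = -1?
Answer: 0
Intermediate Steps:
u = 0 (u = -1*(-2) - 2 = 2 - 2 = 0)
(F*u)*b(-1) = (1*0)*(5*(-1)**2) = 0*(5*1) = 0*5 = 0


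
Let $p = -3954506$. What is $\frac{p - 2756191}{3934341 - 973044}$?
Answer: $- \frac{745633}{329033} \approx -2.2661$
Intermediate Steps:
$\frac{p - 2756191}{3934341 - 973044} = \frac{-3954506 - 2756191}{3934341 - 973044} = - \frac{6710697}{2961297} = \left(-6710697\right) \frac{1}{2961297} = - \frac{745633}{329033}$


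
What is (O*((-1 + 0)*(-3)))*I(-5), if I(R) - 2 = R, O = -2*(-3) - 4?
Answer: -18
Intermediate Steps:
O = 2 (O = 6 - 4 = 2)
I(R) = 2 + R
(O*((-1 + 0)*(-3)))*I(-5) = (2*((-1 + 0)*(-3)))*(2 - 5) = (2*(-1*(-3)))*(-3) = (2*3)*(-3) = 6*(-3) = -18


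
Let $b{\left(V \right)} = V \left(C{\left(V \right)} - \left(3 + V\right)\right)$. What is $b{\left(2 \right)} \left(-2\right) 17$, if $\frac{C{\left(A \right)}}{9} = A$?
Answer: $-884$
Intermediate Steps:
$C{\left(A \right)} = 9 A$
$b{\left(V \right)} = V \left(-3 + 8 V\right)$ ($b{\left(V \right)} = V \left(9 V - \left(3 + V\right)\right) = V \left(-3 + 8 V\right)$)
$b{\left(2 \right)} \left(-2\right) 17 = 2 \left(-3 + 8 \cdot 2\right) \left(-2\right) 17 = 2 \left(-3 + 16\right) \left(-2\right) 17 = 2 \cdot 13 \left(-2\right) 17 = 26 \left(-2\right) 17 = \left(-52\right) 17 = -884$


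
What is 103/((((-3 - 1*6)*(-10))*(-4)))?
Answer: -103/360 ≈ -0.28611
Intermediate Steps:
103/((((-3 - 1*6)*(-10))*(-4))) = 103/((((-3 - 6)*(-10))*(-4))) = 103/((-9*(-10)*(-4))) = 103/((90*(-4))) = 103/(-360) = 103*(-1/360) = -103/360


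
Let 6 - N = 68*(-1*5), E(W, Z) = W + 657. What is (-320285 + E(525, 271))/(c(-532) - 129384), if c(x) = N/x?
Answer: 84881398/34416317 ≈ 2.4663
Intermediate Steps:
E(W, Z) = 657 + W
N = 346 (N = 6 - 68*(-1*5) = 6 - 68*(-5) = 6 - 1*(-340) = 6 + 340 = 346)
c(x) = 346/x
(-320285 + E(525, 271))/(c(-532) - 129384) = (-320285 + (657 + 525))/(346/(-532) - 129384) = (-320285 + 1182)/(346*(-1/532) - 129384) = -319103/(-173/266 - 129384) = -319103/(-34416317/266) = -319103*(-266/34416317) = 84881398/34416317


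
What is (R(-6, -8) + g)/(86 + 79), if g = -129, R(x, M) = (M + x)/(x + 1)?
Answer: -631/825 ≈ -0.76485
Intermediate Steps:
R(x, M) = (M + x)/(1 + x)
(R(-6, -8) + g)/(86 + 79) = ((-8 - 6)/(1 - 6) - 129)/(86 + 79) = (-14/(-5) - 129)/165 = (-1/5*(-14) - 129)/165 = (14/5 - 129)/165 = (1/165)*(-631/5) = -631/825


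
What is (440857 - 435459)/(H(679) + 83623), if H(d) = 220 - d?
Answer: 2699/41582 ≈ 0.064908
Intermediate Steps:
(440857 - 435459)/(H(679) + 83623) = (440857 - 435459)/((220 - 1*679) + 83623) = 5398/((220 - 679) + 83623) = 5398/(-459 + 83623) = 5398/83164 = 5398*(1/83164) = 2699/41582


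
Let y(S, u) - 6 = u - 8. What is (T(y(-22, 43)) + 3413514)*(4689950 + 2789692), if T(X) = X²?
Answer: 25544435960190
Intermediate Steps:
y(S, u) = -2 + u (y(S, u) = 6 + (u - 8) = 6 + (-8 + u) = -2 + u)
(T(y(-22, 43)) + 3413514)*(4689950 + 2789692) = ((-2 + 43)² + 3413514)*(4689950 + 2789692) = (41² + 3413514)*7479642 = (1681 + 3413514)*7479642 = 3415195*7479642 = 25544435960190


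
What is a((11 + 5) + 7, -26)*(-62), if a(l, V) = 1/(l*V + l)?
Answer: 62/575 ≈ 0.10783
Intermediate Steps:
a(l, V) = 1/(l + V*l) (a(l, V) = 1/(V*l + l) = 1/(l + V*l))
a((11 + 5) + 7, -26)*(-62) = (1/(((11 + 5) + 7)*(1 - 26)))*(-62) = (1/((16 + 7)*(-25)))*(-62) = (-1/25/23)*(-62) = ((1/23)*(-1/25))*(-62) = -1/575*(-62) = 62/575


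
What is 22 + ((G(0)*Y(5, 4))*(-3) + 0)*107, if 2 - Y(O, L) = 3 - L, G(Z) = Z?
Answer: 22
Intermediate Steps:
Y(O, L) = -1 + L (Y(O, L) = 2 - (3 - L) = 2 + (-3 + L) = -1 + L)
22 + ((G(0)*Y(5, 4))*(-3) + 0)*107 = 22 + ((0*(-1 + 4))*(-3) + 0)*107 = 22 + ((0*3)*(-3) + 0)*107 = 22 + (0*(-3) + 0)*107 = 22 + (0 + 0)*107 = 22 + 0*107 = 22 + 0 = 22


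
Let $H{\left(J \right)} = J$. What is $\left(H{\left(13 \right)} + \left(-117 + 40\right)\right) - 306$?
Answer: $-370$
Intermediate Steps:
$\left(H{\left(13 \right)} + \left(-117 + 40\right)\right) - 306 = \left(13 + \left(-117 + 40\right)\right) - 306 = \left(13 - 77\right) - 306 = -64 - 306 = -370$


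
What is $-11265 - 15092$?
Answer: $-26357$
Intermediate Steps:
$-11265 - 15092 = -26357$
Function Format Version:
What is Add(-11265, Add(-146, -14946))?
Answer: -26357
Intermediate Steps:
Add(-11265, Add(-146, -14946)) = Add(-11265, -15092) = -26357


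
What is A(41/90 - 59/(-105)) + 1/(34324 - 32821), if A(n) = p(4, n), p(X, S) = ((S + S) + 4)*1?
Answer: 35278/5845 ≈ 6.0356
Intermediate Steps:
p(X, S) = 4 + 2*S (p(X, S) = (2*S + 4)*1 = (4 + 2*S)*1 = 4 + 2*S)
A(n) = 4 + 2*n
A(41/90 - 59/(-105)) + 1/(34324 - 32821) = (4 + 2*(41/90 - 59/(-105))) + 1/(34324 - 32821) = (4 + 2*(41*(1/90) - 59*(-1/105))) + 1/1503 = (4 + 2*(41/90 + 59/105)) + 1/1503 = (4 + 2*(641/630)) + 1/1503 = (4 + 641/315) + 1/1503 = 1901/315 + 1/1503 = 35278/5845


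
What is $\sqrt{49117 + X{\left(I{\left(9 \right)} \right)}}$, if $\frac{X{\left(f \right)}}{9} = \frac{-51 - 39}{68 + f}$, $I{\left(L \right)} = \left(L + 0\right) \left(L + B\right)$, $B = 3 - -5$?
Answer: $\frac{\sqrt{2398744387}}{221} \approx 221.62$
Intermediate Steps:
$B = 8$ ($B = 3 + 5 = 8$)
$I{\left(L \right)} = L \left(8 + L\right)$ ($I{\left(L \right)} = \left(L + 0\right) \left(L + 8\right) = L \left(8 + L\right)$)
$X{\left(f \right)} = - \frac{810}{68 + f}$ ($X{\left(f \right)} = 9 \frac{-51 - 39}{68 + f} = 9 \left(- \frac{90}{68 + f}\right) = - \frac{810}{68 + f}$)
$\sqrt{49117 + X{\left(I{\left(9 \right)} \right)}} = \sqrt{49117 - \frac{810}{68 + 9 \left(8 + 9\right)}} = \sqrt{49117 - \frac{810}{68 + 9 \cdot 17}} = \sqrt{49117 - \frac{810}{68 + 153}} = \sqrt{49117 - \frac{810}{221}} = \sqrt{\frac{10854047}{221}} = \frac{\sqrt{2398744387}}{221}$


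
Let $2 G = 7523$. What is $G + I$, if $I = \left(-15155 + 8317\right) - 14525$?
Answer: $- \frac{35203}{2} \approx -17602.0$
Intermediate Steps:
$G = \frac{7523}{2}$ ($G = \frac{1}{2} \cdot 7523 = \frac{7523}{2} \approx 3761.5$)
$I = -21363$ ($I = -6838 - 14525 = -21363$)
$G + I = \frac{7523}{2} - 21363 = - \frac{35203}{2}$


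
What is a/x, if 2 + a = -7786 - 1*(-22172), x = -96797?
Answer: -14384/96797 ≈ -0.14860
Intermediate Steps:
a = 14384 (a = -2 + (-7786 - 1*(-22172)) = -2 + (-7786 + 22172) = -2 + 14386 = 14384)
a/x = 14384/(-96797) = 14384*(-1/96797) = -14384/96797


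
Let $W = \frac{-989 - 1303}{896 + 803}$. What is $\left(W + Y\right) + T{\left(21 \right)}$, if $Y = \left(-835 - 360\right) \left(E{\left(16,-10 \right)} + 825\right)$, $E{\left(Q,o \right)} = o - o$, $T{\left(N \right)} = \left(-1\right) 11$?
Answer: $- \frac{1675022606}{1699} \approx -9.8589 \cdot 10^{5}$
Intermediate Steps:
$T{\left(N \right)} = -11$
$E{\left(Q,o \right)} = 0$
$W = - \frac{2292}{1699} \approx -1.349$
$Y = -985875$ ($Y = \left(-835 - 360\right) \left(0 + 825\right) = \left(-1195\right) 825 = -985875$)
$\left(W + Y\right) + T{\left(21 \right)} = \left(- \frac{2292}{1699} - 985875\right) - 11 = - \frac{1675003917}{1699} - 11 = - \frac{1675022606}{1699}$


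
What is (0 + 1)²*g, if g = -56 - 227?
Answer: -283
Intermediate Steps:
g = -283
(0 + 1)²*g = (0 + 1)²*(-283) = 1²*(-283) = 1*(-283) = -283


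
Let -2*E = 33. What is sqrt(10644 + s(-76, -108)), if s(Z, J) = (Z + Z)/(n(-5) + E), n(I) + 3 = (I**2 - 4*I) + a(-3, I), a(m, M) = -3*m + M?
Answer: 2*sqrt(9258457)/59 ≈ 103.14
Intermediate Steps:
a(m, M) = M - 3*m
E = -33/2 (E = -1/2*33 = -33/2 ≈ -16.500)
n(I) = 6 + I**2 - 3*I (n(I) = -3 + ((I**2 - 4*I) + (I - 3*(-3))) = -3 + ((I**2 - 4*I) + (I + 9)) = -3 + ((I**2 - 4*I) + (9 + I)) = -3 + (9 + I**2 - 3*I) = 6 + I**2 - 3*I)
s(Z, J) = 4*Z/59 (s(Z, J) = (Z + Z)/((6 + (-5)**2 - 3*(-5)) - 33/2) = (2*Z)/((6 + 25 + 15) - 33/2) = (2*Z)/(46 - 33/2) = (2*Z)/(59/2) = (2*Z)*(2/59) = 4*Z/59)
sqrt(10644 + s(-76, -108)) = sqrt(10644 + (4/59)*(-76)) = sqrt(10644 - 304/59) = sqrt(627692/59) = 2*sqrt(9258457)/59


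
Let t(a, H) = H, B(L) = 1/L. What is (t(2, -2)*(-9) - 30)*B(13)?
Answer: -12/13 ≈ -0.92308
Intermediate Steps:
(t(2, -2)*(-9) - 30)*B(13) = (-2*(-9) - 30)/13 = (18 - 30)*(1/13) = -12*1/13 = -12/13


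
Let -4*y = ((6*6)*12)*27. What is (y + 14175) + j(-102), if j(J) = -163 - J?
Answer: 11198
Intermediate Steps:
y = -2916 (y = -(6*6)*12*27/4 = -36*12*27/4 = -108*27 = -1/4*11664 = -2916)
(y + 14175) + j(-102) = (-2916 + 14175) + (-163 - 1*(-102)) = 11259 + (-163 + 102) = 11259 - 61 = 11198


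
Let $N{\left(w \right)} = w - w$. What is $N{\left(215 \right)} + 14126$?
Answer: $14126$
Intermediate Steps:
$N{\left(w \right)} = 0$
$N{\left(215 \right)} + 14126 = 0 + 14126 = 14126$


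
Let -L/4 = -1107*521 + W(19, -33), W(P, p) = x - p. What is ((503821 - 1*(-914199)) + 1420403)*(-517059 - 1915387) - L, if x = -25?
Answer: -6904312979614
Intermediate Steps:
W(P, p) = -25 - p
L = 2306956 (L = -4*(-1107*521 + (-25 - 1*(-33))) = -4*(-576747 + (-25 + 33)) = -4*(-576747 + 8) = -4*(-576739) = 2306956)
((503821 - 1*(-914199)) + 1420403)*(-517059 - 1915387) - L = ((503821 - 1*(-914199)) + 1420403)*(-517059 - 1915387) - 1*2306956 = ((503821 + 914199) + 1420403)*(-2432446) - 2306956 = (1418020 + 1420403)*(-2432446) - 2306956 = 2838423*(-2432446) - 2306956 = -6904310672658 - 2306956 = -6904312979614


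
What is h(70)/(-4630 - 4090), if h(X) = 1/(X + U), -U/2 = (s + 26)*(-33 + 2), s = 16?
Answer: -1/23317280 ≈ -4.2887e-8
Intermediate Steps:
U = 2604 (U = -2*(16 + 26)*(-33 + 2) = -84*(-31) = -2*(-1302) = 2604)
h(X) = 1/(2604 + X) (h(X) = 1/(X + 2604) = 1/(2604 + X))
h(70)/(-4630 - 4090) = 1/((2604 + 70)*(-4630 - 4090)) = 1/(2674*(-8720)) = (1/2674)*(-1/8720) = -1/23317280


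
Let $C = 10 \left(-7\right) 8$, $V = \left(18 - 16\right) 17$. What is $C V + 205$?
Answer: $-18835$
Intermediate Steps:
$V = 34$ ($V = 2 \cdot 17 = 34$)
$C = -560$ ($C = \left(-70\right) 8 = -560$)
$C V + 205 = \left(-560\right) 34 + 205 = -19040 + 205 = -18835$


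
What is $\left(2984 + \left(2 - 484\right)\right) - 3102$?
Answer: $-600$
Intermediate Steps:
$\left(2984 + \left(2 - 484\right)\right) - 3102 = \left(2984 - 482\right) - 3102 = 2502 - 3102 = -600$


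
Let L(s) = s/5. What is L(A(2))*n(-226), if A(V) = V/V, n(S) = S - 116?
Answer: -342/5 ≈ -68.400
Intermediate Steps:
n(S) = -116 + S
A(V) = 1
L(s) = s/5 (L(s) = s*(1/5) = s/5)
L(A(2))*n(-226) = ((1/5)*1)*(-116 - 226) = (1/5)*(-342) = -342/5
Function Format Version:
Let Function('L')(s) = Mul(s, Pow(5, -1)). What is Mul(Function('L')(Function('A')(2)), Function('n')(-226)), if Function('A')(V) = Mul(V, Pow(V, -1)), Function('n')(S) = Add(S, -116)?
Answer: Rational(-342, 5) ≈ -68.400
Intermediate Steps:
Function('n')(S) = Add(-116, S)
Function('A')(V) = 1
Function('L')(s) = Mul(Rational(1, 5), s) (Function('L')(s) = Mul(s, Rational(1, 5)) = Mul(Rational(1, 5), s))
Mul(Function('L')(Function('A')(2)), Function('n')(-226)) = Mul(Mul(Rational(1, 5), 1), Add(-116, -226)) = Mul(Rational(1, 5), -342) = Rational(-342, 5)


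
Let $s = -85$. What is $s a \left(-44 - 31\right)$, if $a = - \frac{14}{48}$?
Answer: $- \frac{14875}{8} \approx -1859.4$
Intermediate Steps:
$a = - \frac{7}{24}$ ($a = \left(-14\right) \frac{1}{48} = - \frac{7}{24} \approx -0.29167$)
$s a \left(-44 - 31\right) = \left(-85\right) \left(- \frac{7}{24}\right) \left(-44 - 31\right) = \frac{595}{24} \left(-75\right) = - \frac{14875}{8}$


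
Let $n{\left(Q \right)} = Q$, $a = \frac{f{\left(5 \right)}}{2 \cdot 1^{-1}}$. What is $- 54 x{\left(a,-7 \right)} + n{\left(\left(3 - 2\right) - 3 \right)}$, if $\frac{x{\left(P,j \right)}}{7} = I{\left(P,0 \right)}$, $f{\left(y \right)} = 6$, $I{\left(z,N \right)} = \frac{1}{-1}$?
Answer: $376$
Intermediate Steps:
$I{\left(z,N \right)} = -1$
$a = 3$ ($a = \frac{6}{2 \cdot 1^{-1}} = \frac{6}{2 \cdot 1} = \frac{6}{2} = 6 \cdot \frac{1}{2} = 3$)
$x{\left(P,j \right)} = -7$ ($x{\left(P,j \right)} = 7 \left(-1\right) = -7$)
$- 54 x{\left(a,-7 \right)} + n{\left(\left(3 - 2\right) - 3 \right)} = \left(-54\right) \left(-7\right) + \left(\left(3 - 2\right) - 3\right) = 378 + \left(1 - 3\right) = 378 - 2 = 376$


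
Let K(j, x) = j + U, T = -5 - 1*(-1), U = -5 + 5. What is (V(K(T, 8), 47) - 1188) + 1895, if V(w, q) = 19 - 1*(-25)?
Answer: 751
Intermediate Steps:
U = 0
T = -4 (T = -5 + 1 = -4)
K(j, x) = j (K(j, x) = j + 0 = j)
V(w, q) = 44 (V(w, q) = 19 + 25 = 44)
(V(K(T, 8), 47) - 1188) + 1895 = (44 - 1188) + 1895 = -1144 + 1895 = 751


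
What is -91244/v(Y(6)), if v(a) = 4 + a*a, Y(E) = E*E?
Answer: -22811/325 ≈ -70.188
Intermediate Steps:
Y(E) = E**2
v(a) = 4 + a**2
-91244/v(Y(6)) = -91244/(4 + (6**2)**2) = -91244/(4 + 36**2) = -91244/(4 + 1296) = -91244/1300 = -91244*1/1300 = -22811/325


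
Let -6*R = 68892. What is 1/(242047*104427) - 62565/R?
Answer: 1581408085058467/290221811436258 ≈ 5.4490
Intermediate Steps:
R = -11482 (R = -⅙*68892 = -11482)
1/(242047*104427) - 62565/R = 1/(242047*104427) - 62565/(-11482) = (1/242047)*(1/104427) - 62565*(-1/11482) = 1/25276242069 + 62565/11482 = 1581408085058467/290221811436258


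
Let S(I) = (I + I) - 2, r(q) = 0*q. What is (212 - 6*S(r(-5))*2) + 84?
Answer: 320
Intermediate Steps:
r(q) = 0
S(I) = -2 + 2*I (S(I) = 2*I - 2 = -2 + 2*I)
(212 - 6*S(r(-5))*2) + 84 = (212 - 6*(-2 + 2*0)*2) + 84 = (212 - 6*(-2 + 0)*2) + 84 = (212 - 6*(-2)*2) + 84 = (212 + 12*2) + 84 = (212 + 24) + 84 = 236 + 84 = 320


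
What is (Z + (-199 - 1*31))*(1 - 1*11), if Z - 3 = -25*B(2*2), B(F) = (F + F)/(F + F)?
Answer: 2520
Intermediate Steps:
B(F) = 1 (B(F) = (2*F)/((2*F)) = (2*F)*(1/(2*F)) = 1)
Z = -22 (Z = 3 - 25*1 = 3 - 25 = -22)
(Z + (-199 - 1*31))*(1 - 1*11) = (-22 + (-199 - 1*31))*(1 - 1*11) = (-22 + (-199 - 31))*(1 - 11) = (-22 - 230)*(-10) = -252*(-10) = 2520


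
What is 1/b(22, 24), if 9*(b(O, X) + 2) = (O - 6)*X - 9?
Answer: 3/119 ≈ 0.025210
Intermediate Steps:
b(O, X) = -3 + X*(-6 + O)/9 (b(O, X) = -2 + ((O - 6)*X - 9)/9 = -2 + ((-6 + O)*X - 9)/9 = -2 + (X*(-6 + O) - 9)/9 = -2 + (-9 + X*(-6 + O))/9 = -2 + (-1 + X*(-6 + O)/9) = -3 + X*(-6 + O)/9)
1/b(22, 24) = 1/(-3 - 2/3*24 + (1/9)*22*24) = 1/(-3 - 16 + 176/3) = 1/(119/3) = 3/119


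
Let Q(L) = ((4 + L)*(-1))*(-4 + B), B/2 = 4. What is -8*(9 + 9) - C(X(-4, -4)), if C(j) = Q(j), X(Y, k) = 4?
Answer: -112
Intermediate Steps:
B = 8 (B = 2*4 = 8)
Q(L) = -16 - 4*L (Q(L) = ((4 + L)*(-1))*(-4 + 8) = (-4 - L)*4 = -16 - 4*L)
C(j) = -16 - 4*j
-8*(9 + 9) - C(X(-4, -4)) = -8*(9 + 9) - (-16 - 4*4) = -8*18 - (-16 - 16) = -144 - 1*(-32) = -144 + 32 = -112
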